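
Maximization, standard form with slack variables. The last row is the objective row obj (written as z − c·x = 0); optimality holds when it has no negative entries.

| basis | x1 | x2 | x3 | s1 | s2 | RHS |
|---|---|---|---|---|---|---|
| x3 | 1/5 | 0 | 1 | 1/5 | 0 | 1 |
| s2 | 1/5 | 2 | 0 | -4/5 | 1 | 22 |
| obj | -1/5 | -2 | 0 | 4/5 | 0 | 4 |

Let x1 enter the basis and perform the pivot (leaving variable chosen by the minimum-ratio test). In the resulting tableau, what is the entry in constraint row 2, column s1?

Ratio test on column x1 — row 1: 1/(1/5) = 5; row 2: 22/(1/5) = 110. Minimum is 5 at row 1 (x3 leaves); pivot element 1/5.
Divide row 1 by 1/5; eliminate column x1 from the other rows.
Row 2 update in column s1: -4/5 − (1/5)·1 = -1.

-1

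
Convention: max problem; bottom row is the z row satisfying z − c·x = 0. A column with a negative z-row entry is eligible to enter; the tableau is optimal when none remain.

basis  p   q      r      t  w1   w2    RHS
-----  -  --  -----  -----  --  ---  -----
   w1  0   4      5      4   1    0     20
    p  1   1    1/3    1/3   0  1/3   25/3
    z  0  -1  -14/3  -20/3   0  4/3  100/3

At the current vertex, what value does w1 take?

20

w1 is basic (row 1); its value is the RHS of that row, 20.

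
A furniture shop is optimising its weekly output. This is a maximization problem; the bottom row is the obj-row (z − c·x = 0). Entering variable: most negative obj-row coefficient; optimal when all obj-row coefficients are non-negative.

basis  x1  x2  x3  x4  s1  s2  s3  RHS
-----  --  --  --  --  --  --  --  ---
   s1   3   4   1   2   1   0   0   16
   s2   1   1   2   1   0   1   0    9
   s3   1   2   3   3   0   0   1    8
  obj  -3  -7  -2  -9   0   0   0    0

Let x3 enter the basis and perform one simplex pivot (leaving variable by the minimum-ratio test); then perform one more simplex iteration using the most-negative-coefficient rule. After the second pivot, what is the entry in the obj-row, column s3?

Ratio test on column x3 — row 1: 16/1 = 16; row 2: 9/2 = 9/2; row 3: 8/3 = 8/3. Minimum is 8/3 at row 3 (s3 leaves); pivot element 3.
Divide row 3 by 3; eliminate column x3 from the other rows.
Second iteration: most negative obj-row entry is -7 in column x4, so x4 enters.
Ratio test on column x4 — row 1: (40/3)/1 = 40/3; row 2: entry -1 ≤ 0; row 3: (8/3)/1 = 8/3. Minimum is 8/3 at row 3 (x3 leaves); pivot element 1.
Divide row 3 by 1; eliminate column x4 from the other rows.
After both pivots, the entry at the obj-row, column s3 is 3.

3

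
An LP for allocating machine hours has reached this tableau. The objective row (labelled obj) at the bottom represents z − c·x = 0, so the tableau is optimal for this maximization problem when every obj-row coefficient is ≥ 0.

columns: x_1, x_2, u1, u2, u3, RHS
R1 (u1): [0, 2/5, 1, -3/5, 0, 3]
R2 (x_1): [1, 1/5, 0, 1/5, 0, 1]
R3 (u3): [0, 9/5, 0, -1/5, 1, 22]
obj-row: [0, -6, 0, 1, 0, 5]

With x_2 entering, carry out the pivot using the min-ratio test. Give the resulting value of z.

Ratio test on column x_2 — row 1: 3/(2/5) = 15/2; row 2: 1/(1/5) = 5; row 3: 22/(9/5) = 110/9. Minimum is 5 at row 2 (x_1 leaves); pivot element 1/5.
Pivot on row 2; the obj-row RHS becomes 5 − (-6)·5 = 35.

35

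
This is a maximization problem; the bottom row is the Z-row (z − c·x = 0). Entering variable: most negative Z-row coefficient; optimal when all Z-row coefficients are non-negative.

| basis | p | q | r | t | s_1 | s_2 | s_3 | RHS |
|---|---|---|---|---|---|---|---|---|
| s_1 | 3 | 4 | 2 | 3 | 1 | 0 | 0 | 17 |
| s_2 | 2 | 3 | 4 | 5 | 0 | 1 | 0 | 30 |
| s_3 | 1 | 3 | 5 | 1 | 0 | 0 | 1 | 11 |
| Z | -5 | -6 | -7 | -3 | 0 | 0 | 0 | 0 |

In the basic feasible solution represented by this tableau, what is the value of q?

0

q is not in the basis, so in the current basic feasible solution q = 0.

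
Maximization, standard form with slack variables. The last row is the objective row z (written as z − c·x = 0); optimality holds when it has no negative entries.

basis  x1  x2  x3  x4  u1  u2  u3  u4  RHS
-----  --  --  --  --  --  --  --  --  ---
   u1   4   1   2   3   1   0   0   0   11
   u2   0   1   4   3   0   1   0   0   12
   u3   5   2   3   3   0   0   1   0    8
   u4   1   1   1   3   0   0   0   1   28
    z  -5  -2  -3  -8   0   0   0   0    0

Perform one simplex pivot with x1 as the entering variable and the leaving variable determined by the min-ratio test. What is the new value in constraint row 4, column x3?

2/5

Ratio test on column x1 — row 1: 11/4 = 11/4; row 2: entry 0 ≤ 0; row 3: 8/5 = 8/5; row 4: 28/1 = 28. Minimum is 8/5 at row 3 (u3 leaves); pivot element 5.
Divide row 3 by 5; eliminate column x1 from the other rows.
Row 4 update in column x3: 1 − 1·(3/5) = 2/5.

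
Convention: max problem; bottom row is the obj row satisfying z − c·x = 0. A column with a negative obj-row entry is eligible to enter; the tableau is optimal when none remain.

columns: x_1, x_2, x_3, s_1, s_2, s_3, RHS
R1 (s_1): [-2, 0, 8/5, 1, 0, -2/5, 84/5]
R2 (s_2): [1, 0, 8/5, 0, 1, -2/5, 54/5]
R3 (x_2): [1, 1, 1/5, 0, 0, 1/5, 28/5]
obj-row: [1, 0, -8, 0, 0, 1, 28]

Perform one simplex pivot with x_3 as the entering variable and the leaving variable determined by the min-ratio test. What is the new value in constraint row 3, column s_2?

Ratio test on column x_3 — row 1: (84/5)/(8/5) = 21/2; row 2: (54/5)/(8/5) = 27/4; row 3: (28/5)/(1/5) = 28. Minimum is 27/4 at row 2 (s_2 leaves); pivot element 8/5.
Divide row 2 by 8/5; eliminate column x_3 from the other rows.
Row 3 update in column s_2: 0 − (1/5)·(5/8) = -1/8.

-1/8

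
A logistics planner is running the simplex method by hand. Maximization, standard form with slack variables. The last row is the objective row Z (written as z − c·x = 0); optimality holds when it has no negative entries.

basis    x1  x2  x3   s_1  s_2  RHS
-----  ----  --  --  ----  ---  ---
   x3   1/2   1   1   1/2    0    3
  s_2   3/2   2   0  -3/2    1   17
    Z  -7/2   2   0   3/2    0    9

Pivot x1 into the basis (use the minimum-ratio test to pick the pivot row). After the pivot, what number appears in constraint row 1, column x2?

Ratio test on column x1 — row 1: 3/(1/2) = 6; row 2: 17/(3/2) = 34/3. Minimum is 6 at row 1 (x3 leaves); pivot element 1/2.
Divide row 1 by 1/2; eliminate column x1 from the other rows.
In the new row 1, the x2 entry is the old entry divided by the pivot: 1/(1/2) = 2.

2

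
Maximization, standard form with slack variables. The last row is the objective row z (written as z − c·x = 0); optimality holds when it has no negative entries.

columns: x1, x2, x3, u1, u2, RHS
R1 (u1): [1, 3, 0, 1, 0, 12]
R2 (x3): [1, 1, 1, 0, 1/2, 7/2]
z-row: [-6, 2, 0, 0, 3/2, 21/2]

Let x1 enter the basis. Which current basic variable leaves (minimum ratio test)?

x3

Column x1 entries and ratios — u1: 12/1 = 12; x3: (7/2)/1 = 7/2.
Smallest ratio is 7/2 in the row of x3, so x3 leaves.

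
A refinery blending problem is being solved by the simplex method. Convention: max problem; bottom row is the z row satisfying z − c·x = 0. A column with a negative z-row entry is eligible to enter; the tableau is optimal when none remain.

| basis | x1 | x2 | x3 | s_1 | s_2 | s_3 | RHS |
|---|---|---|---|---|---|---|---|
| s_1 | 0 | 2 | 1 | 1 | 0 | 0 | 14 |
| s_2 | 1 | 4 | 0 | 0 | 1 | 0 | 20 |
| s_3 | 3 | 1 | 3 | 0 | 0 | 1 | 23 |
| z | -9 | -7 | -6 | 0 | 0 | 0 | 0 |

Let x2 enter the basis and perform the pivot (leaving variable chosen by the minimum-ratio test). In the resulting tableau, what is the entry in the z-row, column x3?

Ratio test on column x2 — row 1: 14/2 = 7; row 2: 20/4 = 5; row 3: 23/1 = 23. Minimum is 5 at row 2 (s_2 leaves); pivot element 4.
Divide row 2 by 4; eliminate column x2 from the other rows.
z-row update in column x3: -6 − (-7)·0 = -6.

-6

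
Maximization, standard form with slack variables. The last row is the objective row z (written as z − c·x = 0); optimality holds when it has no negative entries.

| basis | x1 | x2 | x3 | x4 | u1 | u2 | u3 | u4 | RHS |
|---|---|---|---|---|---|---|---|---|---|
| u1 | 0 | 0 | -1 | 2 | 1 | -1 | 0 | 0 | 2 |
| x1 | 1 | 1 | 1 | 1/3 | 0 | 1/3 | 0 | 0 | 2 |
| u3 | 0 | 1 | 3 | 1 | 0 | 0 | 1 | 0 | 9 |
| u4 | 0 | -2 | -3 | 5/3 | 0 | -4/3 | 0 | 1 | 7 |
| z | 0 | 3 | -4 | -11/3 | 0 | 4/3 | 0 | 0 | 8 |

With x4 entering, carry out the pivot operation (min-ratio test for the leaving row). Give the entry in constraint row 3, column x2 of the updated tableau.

1

Ratio test on column x4 — row 1: 2/2 = 1; row 2: 2/(1/3) = 6; row 3: 9/1 = 9; row 4: 7/(5/3) = 21/5. Minimum is 1 at row 1 (u1 leaves); pivot element 2.
Divide row 1 by 2; eliminate column x4 from the other rows.
Row 3 update in column x2: 1 − 1·0 = 1.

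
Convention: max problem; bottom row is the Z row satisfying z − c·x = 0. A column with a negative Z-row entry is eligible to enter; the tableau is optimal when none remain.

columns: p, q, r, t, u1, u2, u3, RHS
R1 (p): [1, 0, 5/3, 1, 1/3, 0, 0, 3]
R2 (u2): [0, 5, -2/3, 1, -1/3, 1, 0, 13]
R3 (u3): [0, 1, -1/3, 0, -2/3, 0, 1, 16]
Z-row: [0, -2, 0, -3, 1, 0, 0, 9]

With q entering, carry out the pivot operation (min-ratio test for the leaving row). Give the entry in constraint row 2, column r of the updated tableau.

Ratio test on column q — row 1: entry 0 ≤ 0; row 2: 13/5 = 13/5; row 3: 16/1 = 16. Minimum is 13/5 at row 2 (u2 leaves); pivot element 5.
Divide row 2 by 5; eliminate column q from the other rows.
In the new row 2, the r entry is the old entry divided by the pivot: (-2/3)/5 = -2/15.

-2/15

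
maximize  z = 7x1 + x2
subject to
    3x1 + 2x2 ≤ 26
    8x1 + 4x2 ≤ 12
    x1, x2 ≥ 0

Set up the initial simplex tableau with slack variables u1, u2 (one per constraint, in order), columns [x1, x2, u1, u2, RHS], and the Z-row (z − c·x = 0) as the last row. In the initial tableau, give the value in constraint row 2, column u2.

Slack u2 belongs to constraint 2; its column is the unit vector e_2, so the entry in row 2 is 1.

1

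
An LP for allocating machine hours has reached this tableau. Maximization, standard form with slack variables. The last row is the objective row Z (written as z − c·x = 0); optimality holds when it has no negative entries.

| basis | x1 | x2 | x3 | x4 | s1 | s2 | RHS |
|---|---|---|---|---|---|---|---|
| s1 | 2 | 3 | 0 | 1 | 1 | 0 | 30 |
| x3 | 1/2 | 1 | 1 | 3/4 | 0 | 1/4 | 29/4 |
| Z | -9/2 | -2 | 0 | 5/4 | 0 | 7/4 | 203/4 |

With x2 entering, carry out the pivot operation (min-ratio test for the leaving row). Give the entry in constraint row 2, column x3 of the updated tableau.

1

Ratio test on column x2 — row 1: 30/3 = 10; row 2: (29/4)/1 = 29/4. Minimum is 29/4 at row 2 (x3 leaves); pivot element 1.
Divide row 2 by 1; eliminate column x2 from the other rows.
In the new row 2, the x3 entry is the old entry divided by the pivot: 1/1 = 1.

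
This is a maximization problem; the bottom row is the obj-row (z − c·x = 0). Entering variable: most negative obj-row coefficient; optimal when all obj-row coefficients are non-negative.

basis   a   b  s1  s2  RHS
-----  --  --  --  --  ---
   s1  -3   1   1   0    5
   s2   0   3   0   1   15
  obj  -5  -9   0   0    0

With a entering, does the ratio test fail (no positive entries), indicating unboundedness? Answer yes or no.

Every constraint-row entry in column a is ≤ 0, so increasing a is unbounded.

yes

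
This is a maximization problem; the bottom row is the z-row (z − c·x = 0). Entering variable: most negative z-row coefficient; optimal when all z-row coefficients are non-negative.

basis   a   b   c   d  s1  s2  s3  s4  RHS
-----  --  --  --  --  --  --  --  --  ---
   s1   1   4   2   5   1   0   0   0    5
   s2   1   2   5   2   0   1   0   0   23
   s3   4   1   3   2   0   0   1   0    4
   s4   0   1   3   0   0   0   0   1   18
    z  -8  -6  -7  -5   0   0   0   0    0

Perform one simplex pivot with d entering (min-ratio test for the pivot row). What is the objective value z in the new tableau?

5

Ratio test on column d — row 1: 5/5 = 1; row 2: 23/2 = 23/2; row 3: 4/2 = 2; row 4: entry 0 ≤ 0. Minimum is 1 at row 1 (s1 leaves); pivot element 5.
Pivot on row 1; the z-row RHS becomes 0 − (-5)·1 = 5.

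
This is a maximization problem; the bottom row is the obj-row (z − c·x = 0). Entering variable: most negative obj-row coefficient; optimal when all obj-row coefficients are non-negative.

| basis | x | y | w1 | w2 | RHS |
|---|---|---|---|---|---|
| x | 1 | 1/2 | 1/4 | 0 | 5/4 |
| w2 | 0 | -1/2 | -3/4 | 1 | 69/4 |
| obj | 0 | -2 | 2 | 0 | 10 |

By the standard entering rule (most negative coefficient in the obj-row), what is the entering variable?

Negative obj-row entries: y: -2.
The most negative is -2 in column y, so y enters.

y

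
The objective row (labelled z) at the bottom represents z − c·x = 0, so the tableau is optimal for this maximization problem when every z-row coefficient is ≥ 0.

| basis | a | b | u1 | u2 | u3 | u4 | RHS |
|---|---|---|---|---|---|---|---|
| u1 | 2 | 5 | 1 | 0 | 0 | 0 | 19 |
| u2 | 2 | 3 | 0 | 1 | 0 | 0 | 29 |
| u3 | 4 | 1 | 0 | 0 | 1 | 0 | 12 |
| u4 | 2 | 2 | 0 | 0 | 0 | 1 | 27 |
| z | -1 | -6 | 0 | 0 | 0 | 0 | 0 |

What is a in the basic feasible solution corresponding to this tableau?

a is not in the basis, so in the current basic feasible solution a = 0.

0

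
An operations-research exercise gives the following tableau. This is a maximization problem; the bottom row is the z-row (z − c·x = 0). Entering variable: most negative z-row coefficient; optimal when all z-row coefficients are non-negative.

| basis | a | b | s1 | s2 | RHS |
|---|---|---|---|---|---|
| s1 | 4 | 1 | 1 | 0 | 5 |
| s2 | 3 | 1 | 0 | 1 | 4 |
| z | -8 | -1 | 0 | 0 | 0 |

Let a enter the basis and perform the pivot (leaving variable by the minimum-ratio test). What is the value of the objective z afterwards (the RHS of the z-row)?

10

Ratio test on column a — row 1: 5/4 = 5/4; row 2: 4/3 = 4/3. Minimum is 5/4 at row 1 (s1 leaves); pivot element 4.
Pivot on row 1; the z-row RHS becomes 0 − (-8)·(5/4) = 10.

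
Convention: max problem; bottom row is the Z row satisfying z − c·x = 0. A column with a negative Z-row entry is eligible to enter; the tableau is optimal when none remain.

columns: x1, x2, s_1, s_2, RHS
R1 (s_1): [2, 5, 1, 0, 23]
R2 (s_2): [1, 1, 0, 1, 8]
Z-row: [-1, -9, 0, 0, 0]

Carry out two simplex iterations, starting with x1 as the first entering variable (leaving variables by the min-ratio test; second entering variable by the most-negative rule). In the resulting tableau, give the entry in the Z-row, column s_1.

8/3

Ratio test on column x1 — row 1: 23/2 = 23/2; row 2: 8/1 = 8. Minimum is 8 at row 2 (s_2 leaves); pivot element 1.
Divide row 2 by 1; eliminate column x1 from the other rows.
Second iteration: most negative Z-row entry is -8 in column x2, so x2 enters.
Ratio test on column x2 — row 1: 7/3 = 7/3; row 2: 8/1 = 8. Minimum is 7/3 at row 1 (s_1 leaves); pivot element 3.
Divide row 1 by 3; eliminate column x2 from the other rows.
After both pivots, the entry at the Z-row, column s_1 is 8/3.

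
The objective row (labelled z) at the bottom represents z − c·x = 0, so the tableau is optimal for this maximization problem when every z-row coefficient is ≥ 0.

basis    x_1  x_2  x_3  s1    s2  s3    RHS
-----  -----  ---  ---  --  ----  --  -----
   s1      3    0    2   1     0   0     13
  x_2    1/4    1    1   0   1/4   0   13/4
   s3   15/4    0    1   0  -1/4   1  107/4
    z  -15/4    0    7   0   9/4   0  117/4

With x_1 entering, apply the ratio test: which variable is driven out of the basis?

Column x_1 entries and ratios — s1: 13/3 = 13/3; x_2: (13/4)/(1/4) = 13; s3: (107/4)/(15/4) = 107/15.
Smallest ratio is 13/3 in the row of s1, so s1 leaves.

s1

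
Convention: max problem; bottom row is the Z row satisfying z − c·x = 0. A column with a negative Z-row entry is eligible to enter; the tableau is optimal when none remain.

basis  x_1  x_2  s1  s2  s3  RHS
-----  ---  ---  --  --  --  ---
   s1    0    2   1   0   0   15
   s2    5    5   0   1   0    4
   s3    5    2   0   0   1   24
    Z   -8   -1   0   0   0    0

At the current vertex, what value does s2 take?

4

s2 is basic (row 2); its value is the RHS of that row, 4.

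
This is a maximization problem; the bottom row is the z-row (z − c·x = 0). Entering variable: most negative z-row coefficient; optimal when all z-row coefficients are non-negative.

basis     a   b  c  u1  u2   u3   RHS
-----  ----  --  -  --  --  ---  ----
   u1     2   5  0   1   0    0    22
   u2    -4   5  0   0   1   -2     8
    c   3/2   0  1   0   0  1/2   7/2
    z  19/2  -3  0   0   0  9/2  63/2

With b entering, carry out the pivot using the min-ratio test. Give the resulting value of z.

Ratio test on column b — row 1: 22/5 = 22/5; row 2: 8/5 = 8/5; row 3: entry 0 ≤ 0. Minimum is 8/5 at row 2 (u2 leaves); pivot element 5.
Pivot on row 2; the z-row RHS becomes 63/2 − (-3)·(8/5) = 363/10.

363/10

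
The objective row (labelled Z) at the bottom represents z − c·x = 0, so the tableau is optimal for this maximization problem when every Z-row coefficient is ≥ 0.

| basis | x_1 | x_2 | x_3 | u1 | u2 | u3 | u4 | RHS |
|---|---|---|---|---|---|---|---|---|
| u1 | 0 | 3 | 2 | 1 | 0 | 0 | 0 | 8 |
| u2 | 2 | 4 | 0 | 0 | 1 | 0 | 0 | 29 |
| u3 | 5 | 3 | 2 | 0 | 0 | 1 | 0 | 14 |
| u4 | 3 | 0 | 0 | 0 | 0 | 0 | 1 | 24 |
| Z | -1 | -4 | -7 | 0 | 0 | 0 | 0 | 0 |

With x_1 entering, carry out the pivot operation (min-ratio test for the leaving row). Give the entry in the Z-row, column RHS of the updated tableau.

14/5

Ratio test on column x_1 — row 1: entry 0 ≤ 0; row 2: 29/2 = 29/2; row 3: 14/5 = 14/5; row 4: 24/3 = 8. Minimum is 14/5 at row 3 (u3 leaves); pivot element 5.
Divide row 3 by 5; eliminate column x_1 from the other rows.
Z-row update in column RHS: 0 − (-1)·(14/5) = 14/5.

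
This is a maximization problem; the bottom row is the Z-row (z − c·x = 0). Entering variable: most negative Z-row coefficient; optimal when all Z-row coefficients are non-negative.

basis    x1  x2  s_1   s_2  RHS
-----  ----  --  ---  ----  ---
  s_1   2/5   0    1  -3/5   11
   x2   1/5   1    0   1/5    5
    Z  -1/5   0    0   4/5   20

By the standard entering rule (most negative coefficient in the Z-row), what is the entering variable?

Negative Z-row entries: x1: -1/5.
The most negative is -1/5 in column x1, so x1 enters.

x1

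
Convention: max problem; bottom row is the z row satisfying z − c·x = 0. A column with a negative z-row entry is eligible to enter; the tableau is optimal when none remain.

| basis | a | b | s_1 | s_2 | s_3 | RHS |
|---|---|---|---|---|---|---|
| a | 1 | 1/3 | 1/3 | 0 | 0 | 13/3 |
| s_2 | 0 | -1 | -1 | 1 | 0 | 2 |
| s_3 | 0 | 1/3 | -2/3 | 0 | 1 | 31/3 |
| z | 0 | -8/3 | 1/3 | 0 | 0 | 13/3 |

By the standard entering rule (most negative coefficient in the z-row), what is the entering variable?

b

Negative z-row entries: b: -8/3.
The most negative is -8/3 in column b, so b enters.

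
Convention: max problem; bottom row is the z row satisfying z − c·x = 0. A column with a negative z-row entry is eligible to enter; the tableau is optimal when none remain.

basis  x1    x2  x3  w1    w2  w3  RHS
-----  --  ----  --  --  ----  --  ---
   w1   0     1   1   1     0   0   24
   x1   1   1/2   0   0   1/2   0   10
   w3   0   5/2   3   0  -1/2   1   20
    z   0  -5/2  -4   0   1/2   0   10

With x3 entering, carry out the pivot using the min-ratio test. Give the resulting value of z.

110/3

Ratio test on column x3 — row 1: 24/1 = 24; row 2: entry 0 ≤ 0; row 3: 20/3 = 20/3. Minimum is 20/3 at row 3 (w3 leaves); pivot element 3.
Pivot on row 3; the z-row RHS becomes 10 − (-4)·(20/3) = 110/3.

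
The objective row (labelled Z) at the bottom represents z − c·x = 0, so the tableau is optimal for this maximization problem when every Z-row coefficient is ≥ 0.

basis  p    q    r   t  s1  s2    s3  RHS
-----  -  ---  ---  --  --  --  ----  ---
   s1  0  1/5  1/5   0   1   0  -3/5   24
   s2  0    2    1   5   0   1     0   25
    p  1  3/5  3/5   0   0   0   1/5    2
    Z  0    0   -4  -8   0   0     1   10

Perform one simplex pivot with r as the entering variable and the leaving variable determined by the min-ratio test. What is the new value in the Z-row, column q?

Ratio test on column r — row 1: 24/(1/5) = 120; row 2: 25/1 = 25; row 3: 2/(3/5) = 10/3. Minimum is 10/3 at row 3 (p leaves); pivot element 3/5.
Divide row 3 by 3/5; eliminate column r from the other rows.
Z-row update in column q: 0 − (-4)·1 = 4.

4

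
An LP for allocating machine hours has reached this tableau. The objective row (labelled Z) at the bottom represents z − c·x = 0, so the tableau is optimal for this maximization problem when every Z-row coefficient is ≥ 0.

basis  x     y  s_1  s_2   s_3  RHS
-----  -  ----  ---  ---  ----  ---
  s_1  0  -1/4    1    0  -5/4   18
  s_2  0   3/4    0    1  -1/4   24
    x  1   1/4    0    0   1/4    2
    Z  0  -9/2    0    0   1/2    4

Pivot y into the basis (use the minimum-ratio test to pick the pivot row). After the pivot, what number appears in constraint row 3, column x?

4

Ratio test on column y — row 1: entry -1/4 ≤ 0; row 2: 24/(3/4) = 32; row 3: 2/(1/4) = 8. Minimum is 8 at row 3 (x leaves); pivot element 1/4.
Divide row 3 by 1/4; eliminate column y from the other rows.
In the new row 3, the x entry is the old entry divided by the pivot: 1/(1/4) = 4.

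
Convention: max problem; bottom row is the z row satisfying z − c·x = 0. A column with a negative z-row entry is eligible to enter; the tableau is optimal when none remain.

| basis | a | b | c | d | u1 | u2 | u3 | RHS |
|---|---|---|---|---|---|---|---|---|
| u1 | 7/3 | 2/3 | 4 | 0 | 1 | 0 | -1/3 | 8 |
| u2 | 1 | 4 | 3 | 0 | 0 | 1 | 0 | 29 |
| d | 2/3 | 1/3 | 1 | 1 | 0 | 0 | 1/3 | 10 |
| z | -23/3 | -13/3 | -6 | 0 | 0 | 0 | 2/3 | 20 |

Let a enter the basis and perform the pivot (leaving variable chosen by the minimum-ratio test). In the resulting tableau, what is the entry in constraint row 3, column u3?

3/7

Ratio test on column a — row 1: 8/(7/3) = 24/7; row 2: 29/1 = 29; row 3: 10/(2/3) = 15. Minimum is 24/7 at row 1 (u1 leaves); pivot element 7/3.
Divide row 1 by 7/3; eliminate column a from the other rows.
Row 3 update in column u3: 1/3 − (2/3)·(-1/7) = 3/7.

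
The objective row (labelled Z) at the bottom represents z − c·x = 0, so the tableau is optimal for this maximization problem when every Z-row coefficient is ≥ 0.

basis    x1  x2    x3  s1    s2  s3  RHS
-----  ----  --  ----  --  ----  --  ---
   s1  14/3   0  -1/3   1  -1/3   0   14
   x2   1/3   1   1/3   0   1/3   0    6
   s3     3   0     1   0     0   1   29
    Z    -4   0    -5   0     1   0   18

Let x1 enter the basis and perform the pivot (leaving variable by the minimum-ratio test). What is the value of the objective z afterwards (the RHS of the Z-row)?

Ratio test on column x1 — row 1: 14/(14/3) = 3; row 2: 6/(1/3) = 18; row 3: 29/3 = 29/3. Minimum is 3 at row 1 (s1 leaves); pivot element 14/3.
Pivot on row 1; the Z-row RHS becomes 18 − (-4)·3 = 30.

30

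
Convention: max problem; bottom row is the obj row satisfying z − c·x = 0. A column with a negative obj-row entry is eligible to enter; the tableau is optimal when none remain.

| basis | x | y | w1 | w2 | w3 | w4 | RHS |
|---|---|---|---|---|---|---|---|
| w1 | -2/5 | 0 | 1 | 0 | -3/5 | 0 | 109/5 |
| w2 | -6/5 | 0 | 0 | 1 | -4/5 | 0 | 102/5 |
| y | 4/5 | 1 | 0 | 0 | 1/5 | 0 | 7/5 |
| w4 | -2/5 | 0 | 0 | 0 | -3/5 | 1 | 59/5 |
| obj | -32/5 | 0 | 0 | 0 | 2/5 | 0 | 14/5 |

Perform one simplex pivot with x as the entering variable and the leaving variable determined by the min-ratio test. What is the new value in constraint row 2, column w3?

Ratio test on column x — row 1: entry -2/5 ≤ 0; row 2: entry -6/5 ≤ 0; row 3: (7/5)/(4/5) = 7/4; row 4: entry -2/5 ≤ 0. Minimum is 7/4 at row 3 (y leaves); pivot element 4/5.
Divide row 3 by 4/5; eliminate column x from the other rows.
Row 2 update in column w3: -4/5 − (-6/5)·(1/4) = -1/2.

-1/2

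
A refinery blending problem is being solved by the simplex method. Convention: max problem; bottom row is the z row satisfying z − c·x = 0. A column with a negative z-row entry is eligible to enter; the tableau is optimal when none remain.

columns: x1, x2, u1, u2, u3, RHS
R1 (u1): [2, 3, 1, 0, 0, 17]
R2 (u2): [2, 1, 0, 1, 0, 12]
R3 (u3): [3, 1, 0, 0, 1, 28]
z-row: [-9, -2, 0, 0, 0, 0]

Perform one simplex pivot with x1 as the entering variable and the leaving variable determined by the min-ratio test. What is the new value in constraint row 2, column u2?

Ratio test on column x1 — row 1: 17/2 = 17/2; row 2: 12/2 = 6; row 3: 28/3 = 28/3. Minimum is 6 at row 2 (u2 leaves); pivot element 2.
Divide row 2 by 2; eliminate column x1 from the other rows.
In the new row 2, the u2 entry is the old entry divided by the pivot: 1/2 = 1/2.

1/2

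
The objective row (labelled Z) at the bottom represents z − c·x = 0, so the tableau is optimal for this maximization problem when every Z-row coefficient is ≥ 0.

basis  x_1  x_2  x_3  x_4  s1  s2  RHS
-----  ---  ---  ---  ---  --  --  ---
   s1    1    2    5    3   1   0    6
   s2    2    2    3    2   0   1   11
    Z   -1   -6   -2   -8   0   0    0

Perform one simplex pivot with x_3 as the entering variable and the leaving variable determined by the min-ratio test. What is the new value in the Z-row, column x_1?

Ratio test on column x_3 — row 1: 6/5 = 6/5; row 2: 11/3 = 11/3. Minimum is 6/5 at row 1 (s1 leaves); pivot element 5.
Divide row 1 by 5; eliminate column x_3 from the other rows.
Z-row update in column x_1: -1 − (-2)·(1/5) = -3/5.

-3/5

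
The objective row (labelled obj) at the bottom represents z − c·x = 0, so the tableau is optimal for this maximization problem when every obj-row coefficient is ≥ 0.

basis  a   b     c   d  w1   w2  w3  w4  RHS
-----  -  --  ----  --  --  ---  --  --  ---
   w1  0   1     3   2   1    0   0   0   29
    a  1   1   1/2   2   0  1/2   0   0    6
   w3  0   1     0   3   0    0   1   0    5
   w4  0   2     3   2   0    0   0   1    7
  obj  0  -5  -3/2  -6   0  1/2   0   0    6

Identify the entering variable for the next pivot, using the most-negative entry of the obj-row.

d

Negative obj-row entries: b: -5, c: -3/2, d: -6.
The most negative is -6 in column d, so d enters.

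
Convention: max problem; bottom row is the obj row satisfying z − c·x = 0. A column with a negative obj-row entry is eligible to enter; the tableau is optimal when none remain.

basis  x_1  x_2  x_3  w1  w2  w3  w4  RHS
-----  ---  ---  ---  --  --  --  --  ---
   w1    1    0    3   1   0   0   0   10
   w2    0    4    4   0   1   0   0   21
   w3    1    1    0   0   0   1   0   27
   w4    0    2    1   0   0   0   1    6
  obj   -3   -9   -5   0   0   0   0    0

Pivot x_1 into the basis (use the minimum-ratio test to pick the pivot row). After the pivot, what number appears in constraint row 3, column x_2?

Ratio test on column x_1 — row 1: 10/1 = 10; row 2: entry 0 ≤ 0; row 3: 27/1 = 27; row 4: entry 0 ≤ 0. Minimum is 10 at row 1 (w1 leaves); pivot element 1.
Divide row 1 by 1; eliminate column x_1 from the other rows.
Row 3 update in column x_2: 1 − 1·0 = 1.

1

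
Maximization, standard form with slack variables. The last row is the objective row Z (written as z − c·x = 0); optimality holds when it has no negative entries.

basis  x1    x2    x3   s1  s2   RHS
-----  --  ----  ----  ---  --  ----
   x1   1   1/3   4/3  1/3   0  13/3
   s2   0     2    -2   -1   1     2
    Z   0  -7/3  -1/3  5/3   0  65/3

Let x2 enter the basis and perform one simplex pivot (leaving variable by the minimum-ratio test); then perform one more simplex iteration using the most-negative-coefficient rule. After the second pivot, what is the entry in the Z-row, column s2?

Ratio test on column x2 — row 1: (13/3)/(1/3) = 13; row 2: 2/2 = 1. Minimum is 1 at row 2 (s2 leaves); pivot element 2.
Divide row 2 by 2; eliminate column x2 from the other rows.
Second iteration: most negative Z-row entry is -8/3 in column x3, so x3 enters.
Ratio test on column x3 — row 1: 4/(5/3) = 12/5; row 2: entry -1 ≤ 0. Minimum is 12/5 at row 1 (x1 leaves); pivot element 5/3.
Divide row 1 by 5/3; eliminate column x3 from the other rows.
After both pivots, the entry at the Z-row, column s2 is 9/10.

9/10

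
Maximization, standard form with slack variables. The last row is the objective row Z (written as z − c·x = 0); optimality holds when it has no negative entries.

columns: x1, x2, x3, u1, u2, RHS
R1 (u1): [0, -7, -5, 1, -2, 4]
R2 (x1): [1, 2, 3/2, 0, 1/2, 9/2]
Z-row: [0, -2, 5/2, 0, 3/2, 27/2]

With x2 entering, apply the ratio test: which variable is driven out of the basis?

x1

Column x2 entries and ratios — u1: -7 ≤ 0, skip; x1: (9/2)/2 = 9/4.
Smallest ratio is 9/4 in the row of x1, so x1 leaves.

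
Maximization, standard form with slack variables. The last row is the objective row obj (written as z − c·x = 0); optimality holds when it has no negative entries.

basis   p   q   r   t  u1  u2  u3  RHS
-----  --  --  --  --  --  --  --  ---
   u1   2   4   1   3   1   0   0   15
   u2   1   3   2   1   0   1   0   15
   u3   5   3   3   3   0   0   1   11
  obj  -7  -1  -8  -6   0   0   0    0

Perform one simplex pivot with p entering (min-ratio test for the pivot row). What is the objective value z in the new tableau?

77/5

Ratio test on column p — row 1: 15/2 = 15/2; row 2: 15/1 = 15; row 3: 11/5 = 11/5. Minimum is 11/5 at row 3 (u3 leaves); pivot element 5.
Pivot on row 3; the obj-row RHS becomes 0 − (-7)·(11/5) = 77/5.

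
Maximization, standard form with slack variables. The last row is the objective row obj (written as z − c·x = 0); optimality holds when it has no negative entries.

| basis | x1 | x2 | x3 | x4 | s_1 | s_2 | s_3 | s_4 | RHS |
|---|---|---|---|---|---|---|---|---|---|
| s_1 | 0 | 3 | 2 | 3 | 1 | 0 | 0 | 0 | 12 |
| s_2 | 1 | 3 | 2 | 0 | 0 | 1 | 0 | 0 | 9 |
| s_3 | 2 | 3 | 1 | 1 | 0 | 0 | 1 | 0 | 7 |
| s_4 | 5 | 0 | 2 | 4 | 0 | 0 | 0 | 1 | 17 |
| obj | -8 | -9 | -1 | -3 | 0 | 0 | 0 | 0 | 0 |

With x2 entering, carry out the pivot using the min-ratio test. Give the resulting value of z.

21

Ratio test on column x2 — row 1: 12/3 = 4; row 2: 9/3 = 3; row 3: 7/3 = 7/3; row 4: entry 0 ≤ 0. Minimum is 7/3 at row 3 (s_3 leaves); pivot element 3.
Pivot on row 3; the obj-row RHS becomes 0 − (-9)·(7/3) = 21.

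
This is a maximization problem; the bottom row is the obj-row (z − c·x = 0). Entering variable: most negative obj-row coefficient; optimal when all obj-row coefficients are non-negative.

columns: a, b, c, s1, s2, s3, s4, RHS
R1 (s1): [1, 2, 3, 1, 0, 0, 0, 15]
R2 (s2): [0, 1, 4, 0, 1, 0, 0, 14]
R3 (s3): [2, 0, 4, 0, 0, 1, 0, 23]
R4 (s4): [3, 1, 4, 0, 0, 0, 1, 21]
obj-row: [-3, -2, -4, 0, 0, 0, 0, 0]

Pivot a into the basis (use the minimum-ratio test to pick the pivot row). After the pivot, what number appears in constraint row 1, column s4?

-1/3

Ratio test on column a — row 1: 15/1 = 15; row 2: entry 0 ≤ 0; row 3: 23/2 = 23/2; row 4: 21/3 = 7. Minimum is 7 at row 4 (s4 leaves); pivot element 3.
Divide row 4 by 3; eliminate column a from the other rows.
Row 1 update in column s4: 0 − 1·(1/3) = -1/3.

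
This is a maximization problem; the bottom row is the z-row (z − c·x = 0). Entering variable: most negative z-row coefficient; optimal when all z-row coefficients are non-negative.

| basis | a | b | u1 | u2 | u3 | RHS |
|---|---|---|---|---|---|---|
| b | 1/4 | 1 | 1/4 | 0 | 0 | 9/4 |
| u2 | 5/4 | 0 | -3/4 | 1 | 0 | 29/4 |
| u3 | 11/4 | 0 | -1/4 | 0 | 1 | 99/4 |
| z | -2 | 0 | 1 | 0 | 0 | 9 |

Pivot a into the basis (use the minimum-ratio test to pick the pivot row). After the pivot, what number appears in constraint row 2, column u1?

Ratio test on column a — row 1: (9/4)/(1/4) = 9; row 2: (29/4)/(5/4) = 29/5; row 3: (99/4)/(11/4) = 9. Minimum is 29/5 at row 2 (u2 leaves); pivot element 5/4.
Divide row 2 by 5/4; eliminate column a from the other rows.
In the new row 2, the u1 entry is the old entry divided by the pivot: (-3/4)/(5/4) = -3/5.

-3/5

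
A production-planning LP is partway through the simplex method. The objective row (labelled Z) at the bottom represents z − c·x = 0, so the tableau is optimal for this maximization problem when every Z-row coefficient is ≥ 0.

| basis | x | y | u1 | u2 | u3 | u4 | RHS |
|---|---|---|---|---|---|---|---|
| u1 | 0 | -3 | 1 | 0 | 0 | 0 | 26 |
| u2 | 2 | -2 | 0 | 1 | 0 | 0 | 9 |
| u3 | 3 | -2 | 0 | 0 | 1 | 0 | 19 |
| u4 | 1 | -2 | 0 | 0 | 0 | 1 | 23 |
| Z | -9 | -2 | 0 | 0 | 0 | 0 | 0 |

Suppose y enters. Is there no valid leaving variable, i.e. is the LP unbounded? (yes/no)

Every constraint-row entry in column y is ≤ 0, so increasing y is unbounded.

yes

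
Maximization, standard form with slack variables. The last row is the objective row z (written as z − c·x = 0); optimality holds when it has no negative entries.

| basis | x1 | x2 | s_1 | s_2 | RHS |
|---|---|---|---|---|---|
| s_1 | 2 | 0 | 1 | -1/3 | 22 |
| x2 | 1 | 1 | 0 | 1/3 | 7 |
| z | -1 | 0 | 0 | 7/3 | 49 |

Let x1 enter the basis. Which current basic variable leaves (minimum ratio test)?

Column x1 entries and ratios — s_1: 22/2 = 11; x2: 7/1 = 7.
Smallest ratio is 7 in the row of x2, so x2 leaves.

x2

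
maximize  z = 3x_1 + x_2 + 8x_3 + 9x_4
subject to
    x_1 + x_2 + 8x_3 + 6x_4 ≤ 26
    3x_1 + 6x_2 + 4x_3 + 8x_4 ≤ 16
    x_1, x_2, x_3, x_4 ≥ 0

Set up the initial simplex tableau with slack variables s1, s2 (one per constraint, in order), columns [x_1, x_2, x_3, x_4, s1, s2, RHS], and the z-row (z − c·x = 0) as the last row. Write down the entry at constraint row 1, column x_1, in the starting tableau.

1

Constraint 1 has coefficient 1 on x_1.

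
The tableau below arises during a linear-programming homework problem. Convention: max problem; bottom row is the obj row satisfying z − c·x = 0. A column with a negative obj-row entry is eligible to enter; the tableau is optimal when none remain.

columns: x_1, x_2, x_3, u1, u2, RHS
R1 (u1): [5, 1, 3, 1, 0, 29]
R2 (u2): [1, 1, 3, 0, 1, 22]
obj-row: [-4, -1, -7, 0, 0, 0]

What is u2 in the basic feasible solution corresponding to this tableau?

u2 is basic (row 2); its value is the RHS of that row, 22.

22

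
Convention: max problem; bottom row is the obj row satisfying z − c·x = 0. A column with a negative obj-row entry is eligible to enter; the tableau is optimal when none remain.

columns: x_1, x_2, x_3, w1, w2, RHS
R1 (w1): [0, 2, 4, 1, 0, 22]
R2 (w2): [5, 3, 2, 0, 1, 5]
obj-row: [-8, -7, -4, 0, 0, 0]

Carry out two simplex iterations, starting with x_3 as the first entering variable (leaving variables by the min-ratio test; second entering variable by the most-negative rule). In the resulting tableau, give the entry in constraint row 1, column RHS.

Ratio test on column x_3 — row 1: 22/4 = 11/2; row 2: 5/2 = 5/2. Minimum is 5/2 at row 2 (w2 leaves); pivot element 2.
Divide row 2 by 2; eliminate column x_3 from the other rows.
Second iteration: most negative obj-row entry is -1 in column x_2, so x_2 enters.
Ratio test on column x_2 — row 1: entry -4 ≤ 0; row 2: (5/2)/(3/2) = 5/3. Minimum is 5/3 at row 2 (x_3 leaves); pivot element 3/2.
Divide row 2 by 3/2; eliminate column x_2 from the other rows.
After both pivots, the entry at constraint row 1, column RHS is 56/3.

56/3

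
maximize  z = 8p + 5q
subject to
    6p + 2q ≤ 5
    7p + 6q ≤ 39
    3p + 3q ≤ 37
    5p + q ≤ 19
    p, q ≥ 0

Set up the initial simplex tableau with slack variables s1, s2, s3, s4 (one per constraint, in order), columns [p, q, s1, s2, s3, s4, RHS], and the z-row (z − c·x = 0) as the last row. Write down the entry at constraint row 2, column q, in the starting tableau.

6

Constraint 2 has coefficient 6 on q.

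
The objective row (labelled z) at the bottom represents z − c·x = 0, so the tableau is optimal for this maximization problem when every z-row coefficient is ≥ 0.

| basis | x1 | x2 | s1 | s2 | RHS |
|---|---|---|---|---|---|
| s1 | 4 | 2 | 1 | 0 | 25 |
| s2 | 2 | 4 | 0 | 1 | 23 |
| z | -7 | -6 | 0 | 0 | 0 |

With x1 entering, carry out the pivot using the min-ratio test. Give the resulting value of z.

175/4

Ratio test on column x1 — row 1: 25/4 = 25/4; row 2: 23/2 = 23/2. Minimum is 25/4 at row 1 (s1 leaves); pivot element 4.
Pivot on row 1; the z-row RHS becomes 0 − (-7)·(25/4) = 175/4.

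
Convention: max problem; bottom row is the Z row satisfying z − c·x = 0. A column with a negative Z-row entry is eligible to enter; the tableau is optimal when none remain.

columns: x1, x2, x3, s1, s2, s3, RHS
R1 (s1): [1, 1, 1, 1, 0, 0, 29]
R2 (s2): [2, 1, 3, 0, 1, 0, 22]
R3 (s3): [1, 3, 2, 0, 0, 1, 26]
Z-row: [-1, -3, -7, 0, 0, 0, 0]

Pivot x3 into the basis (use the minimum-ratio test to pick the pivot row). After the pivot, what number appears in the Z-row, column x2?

-2/3

Ratio test on column x3 — row 1: 29/1 = 29; row 2: 22/3 = 22/3; row 3: 26/2 = 13. Minimum is 22/3 at row 2 (s2 leaves); pivot element 3.
Divide row 2 by 3; eliminate column x3 from the other rows.
Z-row update in column x2: -3 − (-7)·(1/3) = -2/3.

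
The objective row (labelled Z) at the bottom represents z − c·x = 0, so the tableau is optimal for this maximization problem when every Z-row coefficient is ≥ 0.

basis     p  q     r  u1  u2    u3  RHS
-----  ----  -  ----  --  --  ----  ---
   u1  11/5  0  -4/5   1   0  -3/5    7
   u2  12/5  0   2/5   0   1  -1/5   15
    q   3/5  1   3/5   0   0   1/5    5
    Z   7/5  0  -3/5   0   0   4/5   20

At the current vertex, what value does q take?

q is basic (row 3); its value is the RHS of that row, 5.

5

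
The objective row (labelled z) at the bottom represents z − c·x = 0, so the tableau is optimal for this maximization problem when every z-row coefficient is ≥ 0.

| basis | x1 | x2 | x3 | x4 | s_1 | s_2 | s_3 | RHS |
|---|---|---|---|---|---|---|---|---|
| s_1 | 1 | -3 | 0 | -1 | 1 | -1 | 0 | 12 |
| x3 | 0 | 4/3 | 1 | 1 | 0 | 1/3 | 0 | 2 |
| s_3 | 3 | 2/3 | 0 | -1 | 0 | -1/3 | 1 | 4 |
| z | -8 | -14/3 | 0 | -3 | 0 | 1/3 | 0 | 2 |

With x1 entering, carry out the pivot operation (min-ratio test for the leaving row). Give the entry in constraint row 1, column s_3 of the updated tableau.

-1/3

Ratio test on column x1 — row 1: 12/1 = 12; row 2: entry 0 ≤ 0; row 3: 4/3 = 4/3. Minimum is 4/3 at row 3 (s_3 leaves); pivot element 3.
Divide row 3 by 3; eliminate column x1 from the other rows.
Row 1 update in column s_3: 0 − 1·(1/3) = -1/3.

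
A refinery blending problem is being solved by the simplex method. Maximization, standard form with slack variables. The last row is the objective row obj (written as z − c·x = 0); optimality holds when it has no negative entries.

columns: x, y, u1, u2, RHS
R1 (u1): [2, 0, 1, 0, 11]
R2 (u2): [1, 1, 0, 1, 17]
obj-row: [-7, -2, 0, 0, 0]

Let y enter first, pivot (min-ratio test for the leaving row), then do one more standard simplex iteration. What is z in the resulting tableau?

Ratio test on column y — row 1: entry 0 ≤ 0; row 2: 17/1 = 17. Minimum is 17 at row 2 (u2 leaves); pivot element 1.
Pivot on row 2; the obj-row RHS becomes 0 − (-2)·17 = 34.
Next entering variable (most negative obj-row entry -5): x.
Ratio test on column x — row 1: 11/2 = 11/2; row 2: 17/1 = 17. Minimum is 11/2 at row 1 (u1 leaves); pivot element 2.
After the second pivot the obj-row RHS is 34 − (-5)·(11/2) = 123/2.

123/2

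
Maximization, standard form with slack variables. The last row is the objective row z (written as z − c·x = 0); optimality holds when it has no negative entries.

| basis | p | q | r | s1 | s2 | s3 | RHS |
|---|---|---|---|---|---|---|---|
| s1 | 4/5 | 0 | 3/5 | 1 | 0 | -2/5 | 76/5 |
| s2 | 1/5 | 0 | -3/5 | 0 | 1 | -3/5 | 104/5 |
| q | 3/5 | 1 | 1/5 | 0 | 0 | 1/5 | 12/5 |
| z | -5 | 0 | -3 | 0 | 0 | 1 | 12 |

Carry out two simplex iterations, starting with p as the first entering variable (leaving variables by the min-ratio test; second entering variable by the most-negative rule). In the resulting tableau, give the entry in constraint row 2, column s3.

Ratio test on column p — row 1: (76/5)/(4/5) = 19; row 2: (104/5)/(1/5) = 104; row 3: (12/5)/(3/5) = 4. Minimum is 4 at row 3 (q leaves); pivot element 3/5.
Divide row 3 by 3/5; eliminate column p from the other rows.
Second iteration: most negative z-row entry is -4/3 in column r, so r enters.
Ratio test on column r — row 1: 12/(1/3) = 36; row 2: entry -2/3 ≤ 0; row 3: 4/(1/3) = 12. Minimum is 12 at row 3 (p leaves); pivot element 1/3.
Divide row 3 by 1/3; eliminate column r from the other rows.
After both pivots, the entry at constraint row 2, column s3 is 0.

0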